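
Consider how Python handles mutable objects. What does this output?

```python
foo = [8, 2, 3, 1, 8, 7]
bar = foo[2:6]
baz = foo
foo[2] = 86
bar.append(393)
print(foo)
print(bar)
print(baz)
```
[8, 2, 86, 1, 8, 7]
[3, 1, 8, 7, 393]
[8, 2, 86, 1, 8, 7]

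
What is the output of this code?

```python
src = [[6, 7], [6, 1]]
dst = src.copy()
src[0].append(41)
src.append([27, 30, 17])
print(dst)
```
[[6, 7, 41], [6, 1]]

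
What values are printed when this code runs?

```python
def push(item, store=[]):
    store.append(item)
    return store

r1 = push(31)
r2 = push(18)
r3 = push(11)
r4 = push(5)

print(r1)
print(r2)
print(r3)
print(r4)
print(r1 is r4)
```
[31, 18, 11, 5]
[31, 18, 11, 5]
[31, 18, 11, 5]
[31, 18, 11, 5]
True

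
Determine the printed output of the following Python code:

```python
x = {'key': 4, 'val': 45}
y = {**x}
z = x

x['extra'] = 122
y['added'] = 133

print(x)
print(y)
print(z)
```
{'key': 4, 'val': 45, 'extra': 122}
{'key': 4, 'val': 45, 'added': 133}
{'key': 4, 'val': 45, 'extra': 122}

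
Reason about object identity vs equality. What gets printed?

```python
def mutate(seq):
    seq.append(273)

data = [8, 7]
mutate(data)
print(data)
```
[8, 7, 273]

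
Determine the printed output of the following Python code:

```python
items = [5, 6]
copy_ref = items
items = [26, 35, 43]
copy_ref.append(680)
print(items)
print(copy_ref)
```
[26, 35, 43]
[5, 6, 680]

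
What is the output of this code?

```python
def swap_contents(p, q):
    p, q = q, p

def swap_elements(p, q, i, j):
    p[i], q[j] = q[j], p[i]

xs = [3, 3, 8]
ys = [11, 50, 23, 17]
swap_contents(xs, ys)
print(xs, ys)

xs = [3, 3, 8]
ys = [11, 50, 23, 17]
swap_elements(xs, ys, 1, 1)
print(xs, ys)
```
[3, 3, 8] [11, 50, 23, 17]
[3, 50, 8] [11, 3, 23, 17]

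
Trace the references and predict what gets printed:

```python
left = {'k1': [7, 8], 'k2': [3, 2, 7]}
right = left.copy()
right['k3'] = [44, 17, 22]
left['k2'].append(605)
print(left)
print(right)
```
{'k1': [7, 8], 'k2': [3, 2, 7, 605]}
{'k1': [7, 8], 'k2': [3, 2, 7, 605], 'k3': [44, 17, 22]}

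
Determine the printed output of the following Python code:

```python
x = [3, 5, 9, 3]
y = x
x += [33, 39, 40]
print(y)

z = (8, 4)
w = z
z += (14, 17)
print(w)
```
[3, 5, 9, 3, 33, 39, 40]
(8, 4)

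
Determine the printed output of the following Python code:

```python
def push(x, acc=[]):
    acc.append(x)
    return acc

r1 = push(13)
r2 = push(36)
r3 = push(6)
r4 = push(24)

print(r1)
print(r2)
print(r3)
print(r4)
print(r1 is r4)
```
[13, 36, 6, 24]
[13, 36, 6, 24]
[13, 36, 6, 24]
[13, 36, 6, 24]
True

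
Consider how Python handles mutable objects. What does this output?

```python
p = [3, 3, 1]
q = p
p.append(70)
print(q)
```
[3, 3, 1, 70]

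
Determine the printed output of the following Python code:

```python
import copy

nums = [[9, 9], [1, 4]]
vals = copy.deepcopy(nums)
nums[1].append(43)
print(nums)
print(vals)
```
[[9, 9], [1, 4, 43]]
[[9, 9], [1, 4]]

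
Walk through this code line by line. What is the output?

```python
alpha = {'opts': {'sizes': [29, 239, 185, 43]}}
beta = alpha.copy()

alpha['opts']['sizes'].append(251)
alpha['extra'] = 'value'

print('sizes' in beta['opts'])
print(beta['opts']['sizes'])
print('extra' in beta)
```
True
[29, 239, 185, 43, 251]
False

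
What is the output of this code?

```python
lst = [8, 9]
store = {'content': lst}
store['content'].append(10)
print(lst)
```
[8, 9, 10]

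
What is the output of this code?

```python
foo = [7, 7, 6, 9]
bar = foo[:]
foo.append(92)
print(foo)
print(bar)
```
[7, 7, 6, 9, 92]
[7, 7, 6, 9]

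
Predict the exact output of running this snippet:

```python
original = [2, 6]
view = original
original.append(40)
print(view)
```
[2, 6, 40]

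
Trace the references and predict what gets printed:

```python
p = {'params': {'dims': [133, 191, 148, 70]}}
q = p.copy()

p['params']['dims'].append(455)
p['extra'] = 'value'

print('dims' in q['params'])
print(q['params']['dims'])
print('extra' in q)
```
True
[133, 191, 148, 70, 455]
False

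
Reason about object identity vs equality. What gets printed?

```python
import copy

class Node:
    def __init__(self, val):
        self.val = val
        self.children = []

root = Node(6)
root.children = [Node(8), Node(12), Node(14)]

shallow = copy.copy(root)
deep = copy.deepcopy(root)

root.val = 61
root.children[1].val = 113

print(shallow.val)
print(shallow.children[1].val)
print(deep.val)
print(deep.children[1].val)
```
6
113
6
12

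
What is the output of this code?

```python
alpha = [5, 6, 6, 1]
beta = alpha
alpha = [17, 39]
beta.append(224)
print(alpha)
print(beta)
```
[17, 39]
[5, 6, 6, 1, 224]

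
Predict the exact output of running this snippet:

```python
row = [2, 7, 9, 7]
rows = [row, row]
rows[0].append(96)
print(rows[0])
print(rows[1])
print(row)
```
[2, 7, 9, 7, 96]
[2, 7, 9, 7, 96]
[2, 7, 9, 7, 96]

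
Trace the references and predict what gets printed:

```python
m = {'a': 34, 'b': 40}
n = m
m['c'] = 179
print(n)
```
{'a': 34, 'b': 40, 'c': 179}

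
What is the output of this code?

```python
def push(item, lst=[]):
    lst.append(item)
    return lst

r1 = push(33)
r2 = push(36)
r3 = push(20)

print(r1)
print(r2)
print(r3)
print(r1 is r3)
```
[33, 36, 20]
[33, 36, 20]
[33, 36, 20]
True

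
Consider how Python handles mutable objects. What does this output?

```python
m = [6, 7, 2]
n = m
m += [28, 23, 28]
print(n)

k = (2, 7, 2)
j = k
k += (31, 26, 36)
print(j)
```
[6, 7, 2, 28, 23, 28]
(2, 7, 2)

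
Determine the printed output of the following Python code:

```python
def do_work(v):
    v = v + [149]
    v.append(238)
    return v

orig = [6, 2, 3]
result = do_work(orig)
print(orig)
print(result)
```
[6, 2, 3]
[6, 2, 3, 149, 238]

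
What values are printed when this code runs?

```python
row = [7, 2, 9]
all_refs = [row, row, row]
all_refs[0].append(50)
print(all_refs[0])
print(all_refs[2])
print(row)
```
[7, 2, 9, 50]
[7, 2, 9, 50]
[7, 2, 9, 50]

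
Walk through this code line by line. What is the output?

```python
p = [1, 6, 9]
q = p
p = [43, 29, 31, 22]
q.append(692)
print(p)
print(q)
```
[43, 29, 31, 22]
[1, 6, 9, 692]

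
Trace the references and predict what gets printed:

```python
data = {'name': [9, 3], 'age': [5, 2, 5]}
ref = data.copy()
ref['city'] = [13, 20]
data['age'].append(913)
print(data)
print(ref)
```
{'name': [9, 3], 'age': [5, 2, 5, 913]}
{'name': [9, 3], 'age': [5, 2, 5, 913], 'city': [13, 20]}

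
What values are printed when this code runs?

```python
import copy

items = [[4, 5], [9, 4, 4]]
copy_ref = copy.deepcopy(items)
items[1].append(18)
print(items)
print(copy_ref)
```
[[4, 5], [9, 4, 4, 18]]
[[4, 5], [9, 4, 4]]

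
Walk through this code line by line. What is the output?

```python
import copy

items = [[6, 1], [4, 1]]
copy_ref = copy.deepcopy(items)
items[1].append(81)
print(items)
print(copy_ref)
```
[[6, 1], [4, 1, 81]]
[[6, 1], [4, 1]]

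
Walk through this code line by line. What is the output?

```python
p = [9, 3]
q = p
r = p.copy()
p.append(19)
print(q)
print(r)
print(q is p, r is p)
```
[9, 3, 19]
[9, 3]
True False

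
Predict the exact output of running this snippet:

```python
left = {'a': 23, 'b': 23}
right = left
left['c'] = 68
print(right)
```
{'a': 23, 'b': 23, 'c': 68}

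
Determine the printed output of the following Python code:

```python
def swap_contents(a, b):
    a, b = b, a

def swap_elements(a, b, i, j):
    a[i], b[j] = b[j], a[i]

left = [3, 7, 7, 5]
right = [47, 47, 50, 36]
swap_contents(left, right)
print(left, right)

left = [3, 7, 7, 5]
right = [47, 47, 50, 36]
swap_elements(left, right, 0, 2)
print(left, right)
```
[3, 7, 7, 5] [47, 47, 50, 36]
[50, 7, 7, 5] [47, 47, 3, 36]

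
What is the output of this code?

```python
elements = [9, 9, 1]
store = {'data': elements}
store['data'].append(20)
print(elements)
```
[9, 9, 1, 20]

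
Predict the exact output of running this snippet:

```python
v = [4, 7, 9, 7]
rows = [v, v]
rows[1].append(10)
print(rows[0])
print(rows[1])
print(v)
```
[4, 7, 9, 7, 10]
[4, 7, 9, 7, 10]
[4, 7, 9, 7, 10]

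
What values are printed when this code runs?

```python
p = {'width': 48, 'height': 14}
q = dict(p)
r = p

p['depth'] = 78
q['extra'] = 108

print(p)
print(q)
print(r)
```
{'width': 48, 'height': 14, 'depth': 78}
{'width': 48, 'height': 14, 'extra': 108}
{'width': 48, 'height': 14, 'depth': 78}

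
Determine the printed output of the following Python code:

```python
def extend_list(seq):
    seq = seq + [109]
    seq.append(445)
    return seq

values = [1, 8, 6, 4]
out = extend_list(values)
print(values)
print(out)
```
[1, 8, 6, 4]
[1, 8, 6, 4, 109, 445]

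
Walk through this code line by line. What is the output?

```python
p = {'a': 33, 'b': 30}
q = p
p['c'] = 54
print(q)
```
{'a': 33, 'b': 30, 'c': 54}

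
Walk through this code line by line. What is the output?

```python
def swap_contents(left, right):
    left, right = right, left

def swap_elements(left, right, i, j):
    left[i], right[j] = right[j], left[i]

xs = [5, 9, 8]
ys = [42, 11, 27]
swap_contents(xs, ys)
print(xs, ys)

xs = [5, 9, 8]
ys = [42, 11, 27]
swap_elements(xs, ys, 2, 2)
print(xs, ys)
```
[5, 9, 8] [42, 11, 27]
[5, 9, 27] [42, 11, 8]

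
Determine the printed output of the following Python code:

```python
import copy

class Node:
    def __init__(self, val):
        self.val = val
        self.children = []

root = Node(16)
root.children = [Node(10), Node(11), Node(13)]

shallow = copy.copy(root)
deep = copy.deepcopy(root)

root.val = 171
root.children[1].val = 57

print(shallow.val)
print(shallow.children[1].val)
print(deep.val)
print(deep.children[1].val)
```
16
57
16
11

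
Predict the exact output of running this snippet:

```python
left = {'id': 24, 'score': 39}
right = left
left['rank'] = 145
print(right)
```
{'id': 24, 'score': 39, 'rank': 145}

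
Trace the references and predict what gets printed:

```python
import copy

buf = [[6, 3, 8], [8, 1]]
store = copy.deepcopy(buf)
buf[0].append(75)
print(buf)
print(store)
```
[[6, 3, 8, 75], [8, 1]]
[[6, 3, 8], [8, 1]]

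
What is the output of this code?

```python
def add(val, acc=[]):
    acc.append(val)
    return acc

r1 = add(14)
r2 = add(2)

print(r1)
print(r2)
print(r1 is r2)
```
[14, 2]
[14, 2]
True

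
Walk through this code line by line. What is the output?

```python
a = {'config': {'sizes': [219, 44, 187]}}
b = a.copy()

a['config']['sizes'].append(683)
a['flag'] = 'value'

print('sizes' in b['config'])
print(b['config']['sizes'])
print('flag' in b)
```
True
[219, 44, 187, 683]
False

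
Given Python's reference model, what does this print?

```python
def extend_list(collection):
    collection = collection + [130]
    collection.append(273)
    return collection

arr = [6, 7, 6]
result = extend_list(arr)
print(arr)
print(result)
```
[6, 7, 6]
[6, 7, 6, 130, 273]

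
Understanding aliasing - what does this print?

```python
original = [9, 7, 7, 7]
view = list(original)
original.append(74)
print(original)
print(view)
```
[9, 7, 7, 7, 74]
[9, 7, 7, 7]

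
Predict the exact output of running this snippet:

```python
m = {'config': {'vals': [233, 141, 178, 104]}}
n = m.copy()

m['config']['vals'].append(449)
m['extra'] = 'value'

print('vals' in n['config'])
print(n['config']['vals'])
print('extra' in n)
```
True
[233, 141, 178, 104, 449]
False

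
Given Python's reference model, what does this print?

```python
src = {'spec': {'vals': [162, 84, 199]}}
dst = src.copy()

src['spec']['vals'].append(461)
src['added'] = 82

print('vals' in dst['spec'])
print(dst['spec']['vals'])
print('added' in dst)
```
True
[162, 84, 199, 461]
False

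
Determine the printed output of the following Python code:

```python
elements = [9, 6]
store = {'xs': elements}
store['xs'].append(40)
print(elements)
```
[9, 6, 40]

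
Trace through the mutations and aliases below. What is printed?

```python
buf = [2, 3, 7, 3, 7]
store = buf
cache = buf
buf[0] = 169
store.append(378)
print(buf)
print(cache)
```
[169, 3, 7, 3, 7, 378]
[169, 3, 7, 3, 7, 378]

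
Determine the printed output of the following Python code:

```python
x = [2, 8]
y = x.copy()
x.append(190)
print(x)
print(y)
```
[2, 8, 190]
[2, 8]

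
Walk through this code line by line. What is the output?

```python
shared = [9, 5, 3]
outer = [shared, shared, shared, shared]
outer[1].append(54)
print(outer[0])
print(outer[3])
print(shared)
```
[9, 5, 3, 54]
[9, 5, 3, 54]
[9, 5, 3, 54]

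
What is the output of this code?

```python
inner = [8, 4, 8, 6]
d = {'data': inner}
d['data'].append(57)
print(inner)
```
[8, 4, 8, 6, 57]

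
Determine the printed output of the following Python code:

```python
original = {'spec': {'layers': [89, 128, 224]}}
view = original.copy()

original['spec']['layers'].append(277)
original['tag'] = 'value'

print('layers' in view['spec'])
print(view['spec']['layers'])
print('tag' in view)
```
True
[89, 128, 224, 277]
False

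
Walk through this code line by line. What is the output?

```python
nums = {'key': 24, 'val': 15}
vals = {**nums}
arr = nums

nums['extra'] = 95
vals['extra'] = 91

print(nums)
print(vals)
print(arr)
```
{'key': 24, 'val': 15, 'extra': 95}
{'key': 24, 'val': 15, 'extra': 91}
{'key': 24, 'val': 15, 'extra': 95}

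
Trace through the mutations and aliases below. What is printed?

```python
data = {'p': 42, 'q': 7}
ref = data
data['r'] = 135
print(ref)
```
{'p': 42, 'q': 7, 'r': 135}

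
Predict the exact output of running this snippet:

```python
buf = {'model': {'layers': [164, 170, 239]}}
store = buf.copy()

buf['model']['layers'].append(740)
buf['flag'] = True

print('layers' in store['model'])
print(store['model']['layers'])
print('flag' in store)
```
True
[164, 170, 239, 740]
False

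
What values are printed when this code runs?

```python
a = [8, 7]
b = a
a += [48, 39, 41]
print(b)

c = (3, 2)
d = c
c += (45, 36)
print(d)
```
[8, 7, 48, 39, 41]
(3, 2)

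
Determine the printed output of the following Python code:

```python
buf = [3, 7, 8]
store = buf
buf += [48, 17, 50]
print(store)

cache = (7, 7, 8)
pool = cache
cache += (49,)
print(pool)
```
[3, 7, 8, 48, 17, 50]
(7, 7, 8)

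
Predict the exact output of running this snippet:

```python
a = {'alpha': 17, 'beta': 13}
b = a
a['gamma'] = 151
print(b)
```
{'alpha': 17, 'beta': 13, 'gamma': 151}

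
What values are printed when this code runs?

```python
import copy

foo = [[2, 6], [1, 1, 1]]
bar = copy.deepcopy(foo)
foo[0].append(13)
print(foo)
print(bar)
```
[[2, 6, 13], [1, 1, 1]]
[[2, 6], [1, 1, 1]]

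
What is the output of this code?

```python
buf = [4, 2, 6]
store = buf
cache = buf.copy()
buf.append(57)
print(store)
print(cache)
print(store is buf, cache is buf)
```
[4, 2, 6, 57]
[4, 2, 6]
True False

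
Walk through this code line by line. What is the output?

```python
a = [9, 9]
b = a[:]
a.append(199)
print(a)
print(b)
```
[9, 9, 199]
[9, 9]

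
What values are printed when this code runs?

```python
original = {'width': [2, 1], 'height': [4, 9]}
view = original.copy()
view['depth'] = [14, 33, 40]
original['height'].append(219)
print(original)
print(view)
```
{'width': [2, 1], 'height': [4, 9, 219]}
{'width': [2, 1], 'height': [4, 9, 219], 'depth': [14, 33, 40]}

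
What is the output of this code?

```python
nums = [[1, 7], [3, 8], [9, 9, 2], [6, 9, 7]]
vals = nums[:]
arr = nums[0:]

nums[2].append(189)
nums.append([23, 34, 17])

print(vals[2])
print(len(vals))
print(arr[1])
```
[9, 9, 2, 189]
4
[3, 8]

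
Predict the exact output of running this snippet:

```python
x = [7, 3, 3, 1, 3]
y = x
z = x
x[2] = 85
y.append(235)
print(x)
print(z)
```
[7, 3, 85, 1, 3, 235]
[7, 3, 85, 1, 3, 235]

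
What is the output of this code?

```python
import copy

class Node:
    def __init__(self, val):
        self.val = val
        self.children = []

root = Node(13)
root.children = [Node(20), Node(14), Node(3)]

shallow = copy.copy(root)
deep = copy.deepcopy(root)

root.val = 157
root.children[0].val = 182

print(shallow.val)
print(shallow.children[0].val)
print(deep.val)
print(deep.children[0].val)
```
13
182
13
20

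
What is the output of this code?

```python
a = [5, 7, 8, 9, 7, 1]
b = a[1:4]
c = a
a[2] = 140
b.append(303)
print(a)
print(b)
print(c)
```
[5, 7, 140, 9, 7, 1]
[7, 8, 9, 303]
[5, 7, 140, 9, 7, 1]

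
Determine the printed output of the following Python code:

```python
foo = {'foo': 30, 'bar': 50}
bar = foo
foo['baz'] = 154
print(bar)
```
{'foo': 30, 'bar': 50, 'baz': 154}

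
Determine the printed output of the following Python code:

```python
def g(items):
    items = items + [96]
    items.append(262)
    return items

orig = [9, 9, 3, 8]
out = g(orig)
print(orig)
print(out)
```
[9, 9, 3, 8]
[9, 9, 3, 8, 96, 262]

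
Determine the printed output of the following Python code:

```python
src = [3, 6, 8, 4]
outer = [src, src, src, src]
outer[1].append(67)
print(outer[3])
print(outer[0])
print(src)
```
[3, 6, 8, 4, 67]
[3, 6, 8, 4, 67]
[3, 6, 8, 4, 67]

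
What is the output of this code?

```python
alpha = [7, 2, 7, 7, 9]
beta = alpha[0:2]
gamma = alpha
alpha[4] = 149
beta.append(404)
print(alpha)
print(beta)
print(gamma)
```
[7, 2, 7, 7, 149]
[7, 2, 404]
[7, 2, 7, 7, 149]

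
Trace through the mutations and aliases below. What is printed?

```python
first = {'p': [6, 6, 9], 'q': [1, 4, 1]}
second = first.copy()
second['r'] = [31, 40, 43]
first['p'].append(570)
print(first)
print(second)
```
{'p': [6, 6, 9, 570], 'q': [1, 4, 1]}
{'p': [6, 6, 9, 570], 'q': [1, 4, 1], 'r': [31, 40, 43]}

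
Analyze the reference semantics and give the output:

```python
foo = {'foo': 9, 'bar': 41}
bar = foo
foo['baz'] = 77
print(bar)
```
{'foo': 9, 'bar': 41, 'baz': 77}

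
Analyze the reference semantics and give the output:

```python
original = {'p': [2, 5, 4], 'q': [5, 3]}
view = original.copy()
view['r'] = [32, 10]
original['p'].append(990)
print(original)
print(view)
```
{'p': [2, 5, 4, 990], 'q': [5, 3]}
{'p': [2, 5, 4, 990], 'q': [5, 3], 'r': [32, 10]}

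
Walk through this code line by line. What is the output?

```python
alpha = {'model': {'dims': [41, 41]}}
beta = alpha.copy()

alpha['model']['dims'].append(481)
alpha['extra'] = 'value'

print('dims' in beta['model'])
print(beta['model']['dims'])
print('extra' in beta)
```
True
[41, 41, 481]
False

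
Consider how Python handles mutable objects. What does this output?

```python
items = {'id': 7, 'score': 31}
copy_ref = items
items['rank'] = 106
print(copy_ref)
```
{'id': 7, 'score': 31, 'rank': 106}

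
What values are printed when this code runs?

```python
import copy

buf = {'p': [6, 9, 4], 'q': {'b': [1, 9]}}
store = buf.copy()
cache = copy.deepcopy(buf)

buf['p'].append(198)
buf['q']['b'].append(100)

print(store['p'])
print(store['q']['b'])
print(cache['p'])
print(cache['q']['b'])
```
[6, 9, 4, 198]
[1, 9, 100]
[6, 9, 4]
[1, 9]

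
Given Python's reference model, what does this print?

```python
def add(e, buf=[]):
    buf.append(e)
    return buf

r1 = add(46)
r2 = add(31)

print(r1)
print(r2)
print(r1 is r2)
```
[46, 31]
[46, 31]
True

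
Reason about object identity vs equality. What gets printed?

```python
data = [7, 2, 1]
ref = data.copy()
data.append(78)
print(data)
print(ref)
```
[7, 2, 1, 78]
[7, 2, 1]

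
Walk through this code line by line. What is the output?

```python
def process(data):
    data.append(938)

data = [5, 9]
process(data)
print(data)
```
[5, 9, 938]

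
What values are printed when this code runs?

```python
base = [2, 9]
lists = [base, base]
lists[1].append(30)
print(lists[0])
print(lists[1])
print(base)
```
[2, 9, 30]
[2, 9, 30]
[2, 9, 30]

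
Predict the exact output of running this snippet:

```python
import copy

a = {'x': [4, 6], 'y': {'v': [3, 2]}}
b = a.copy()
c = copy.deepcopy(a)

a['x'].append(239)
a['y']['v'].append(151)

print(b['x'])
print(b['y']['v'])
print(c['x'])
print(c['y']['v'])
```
[4, 6, 239]
[3, 2, 151]
[4, 6]
[3, 2]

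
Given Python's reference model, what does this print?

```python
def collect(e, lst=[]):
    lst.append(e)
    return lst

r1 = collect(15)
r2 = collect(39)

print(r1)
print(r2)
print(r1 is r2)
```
[15, 39]
[15, 39]
True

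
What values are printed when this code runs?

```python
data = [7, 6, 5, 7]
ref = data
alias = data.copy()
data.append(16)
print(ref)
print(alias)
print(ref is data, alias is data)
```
[7, 6, 5, 7, 16]
[7, 6, 5, 7]
True False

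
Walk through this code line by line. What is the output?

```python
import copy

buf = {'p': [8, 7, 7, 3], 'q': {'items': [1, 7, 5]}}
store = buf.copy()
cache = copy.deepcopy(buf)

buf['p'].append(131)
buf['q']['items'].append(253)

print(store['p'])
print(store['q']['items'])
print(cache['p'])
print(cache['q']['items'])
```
[8, 7, 7, 3, 131]
[1, 7, 5, 253]
[8, 7, 7, 3]
[1, 7, 5]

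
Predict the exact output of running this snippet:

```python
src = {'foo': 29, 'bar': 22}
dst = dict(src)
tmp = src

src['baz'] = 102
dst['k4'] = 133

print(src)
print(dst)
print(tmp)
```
{'foo': 29, 'bar': 22, 'baz': 102}
{'foo': 29, 'bar': 22, 'k4': 133}
{'foo': 29, 'bar': 22, 'baz': 102}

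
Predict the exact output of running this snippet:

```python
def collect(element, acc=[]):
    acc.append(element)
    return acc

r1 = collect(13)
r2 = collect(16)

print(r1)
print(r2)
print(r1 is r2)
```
[13, 16]
[13, 16]
True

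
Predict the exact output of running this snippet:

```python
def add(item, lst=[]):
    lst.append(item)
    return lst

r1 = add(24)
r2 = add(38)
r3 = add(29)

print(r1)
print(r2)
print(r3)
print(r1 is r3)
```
[24, 38, 29]
[24, 38, 29]
[24, 38, 29]
True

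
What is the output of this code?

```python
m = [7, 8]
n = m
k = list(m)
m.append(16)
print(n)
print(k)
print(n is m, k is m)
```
[7, 8, 16]
[7, 8]
True False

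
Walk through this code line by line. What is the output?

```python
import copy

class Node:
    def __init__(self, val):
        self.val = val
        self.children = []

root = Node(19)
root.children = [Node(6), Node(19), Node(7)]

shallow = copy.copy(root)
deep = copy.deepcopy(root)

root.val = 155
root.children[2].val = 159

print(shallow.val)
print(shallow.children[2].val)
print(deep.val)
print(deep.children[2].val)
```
19
159
19
7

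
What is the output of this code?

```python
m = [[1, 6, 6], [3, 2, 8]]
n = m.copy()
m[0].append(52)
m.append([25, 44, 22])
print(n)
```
[[1, 6, 6, 52], [3, 2, 8]]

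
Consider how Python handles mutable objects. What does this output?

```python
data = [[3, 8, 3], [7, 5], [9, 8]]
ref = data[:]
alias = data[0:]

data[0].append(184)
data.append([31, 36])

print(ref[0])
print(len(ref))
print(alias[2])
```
[3, 8, 3, 184]
3
[9, 8]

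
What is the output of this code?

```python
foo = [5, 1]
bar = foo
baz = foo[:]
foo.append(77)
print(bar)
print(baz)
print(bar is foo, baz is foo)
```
[5, 1, 77]
[5, 1]
True False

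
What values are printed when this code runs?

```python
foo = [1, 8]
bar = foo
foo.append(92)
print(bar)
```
[1, 8, 92]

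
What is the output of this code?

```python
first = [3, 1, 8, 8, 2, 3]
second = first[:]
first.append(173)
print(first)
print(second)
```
[3, 1, 8, 8, 2, 3, 173]
[3, 1, 8, 8, 2, 3]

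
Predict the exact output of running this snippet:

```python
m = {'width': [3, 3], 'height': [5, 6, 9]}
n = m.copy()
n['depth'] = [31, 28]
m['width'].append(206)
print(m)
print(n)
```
{'width': [3, 3, 206], 'height': [5, 6, 9]}
{'width': [3, 3, 206], 'height': [5, 6, 9], 'depth': [31, 28]}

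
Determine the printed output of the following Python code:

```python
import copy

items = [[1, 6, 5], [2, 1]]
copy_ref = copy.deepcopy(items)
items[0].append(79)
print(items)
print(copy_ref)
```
[[1, 6, 5, 79], [2, 1]]
[[1, 6, 5], [2, 1]]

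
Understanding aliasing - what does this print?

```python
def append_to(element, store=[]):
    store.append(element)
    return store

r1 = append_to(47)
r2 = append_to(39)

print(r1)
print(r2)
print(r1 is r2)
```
[47, 39]
[47, 39]
True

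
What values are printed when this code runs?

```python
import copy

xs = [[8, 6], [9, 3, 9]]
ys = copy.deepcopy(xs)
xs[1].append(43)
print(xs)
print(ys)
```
[[8, 6], [9, 3, 9, 43]]
[[8, 6], [9, 3, 9]]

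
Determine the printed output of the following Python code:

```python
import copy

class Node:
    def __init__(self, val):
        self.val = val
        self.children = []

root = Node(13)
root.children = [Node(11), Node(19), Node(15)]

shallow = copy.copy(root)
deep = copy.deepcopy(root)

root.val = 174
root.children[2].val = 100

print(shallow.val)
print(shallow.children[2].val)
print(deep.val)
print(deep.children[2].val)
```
13
100
13
15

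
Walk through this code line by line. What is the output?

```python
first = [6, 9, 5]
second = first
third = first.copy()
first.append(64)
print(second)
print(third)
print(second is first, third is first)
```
[6, 9, 5, 64]
[6, 9, 5]
True False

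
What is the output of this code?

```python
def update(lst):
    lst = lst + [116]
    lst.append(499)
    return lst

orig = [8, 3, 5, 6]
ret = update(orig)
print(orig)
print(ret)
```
[8, 3, 5, 6]
[8, 3, 5, 6, 116, 499]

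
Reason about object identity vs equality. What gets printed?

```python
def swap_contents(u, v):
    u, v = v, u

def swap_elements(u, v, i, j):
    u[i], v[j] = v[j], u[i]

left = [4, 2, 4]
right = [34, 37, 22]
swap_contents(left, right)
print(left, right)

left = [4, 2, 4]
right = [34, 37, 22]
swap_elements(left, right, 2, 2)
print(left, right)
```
[4, 2, 4] [34, 37, 22]
[4, 2, 22] [34, 37, 4]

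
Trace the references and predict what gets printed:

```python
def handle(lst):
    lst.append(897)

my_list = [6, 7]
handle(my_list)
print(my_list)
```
[6, 7, 897]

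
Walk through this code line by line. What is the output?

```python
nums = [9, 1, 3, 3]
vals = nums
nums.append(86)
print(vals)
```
[9, 1, 3, 3, 86]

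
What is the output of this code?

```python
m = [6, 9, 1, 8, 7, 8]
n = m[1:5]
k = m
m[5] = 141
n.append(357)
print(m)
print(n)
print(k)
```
[6, 9, 1, 8, 7, 141]
[9, 1, 8, 7, 357]
[6, 9, 1, 8, 7, 141]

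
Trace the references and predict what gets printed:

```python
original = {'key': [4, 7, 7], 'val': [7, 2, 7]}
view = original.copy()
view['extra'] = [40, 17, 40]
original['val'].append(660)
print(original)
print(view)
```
{'key': [4, 7, 7], 'val': [7, 2, 7, 660]}
{'key': [4, 7, 7], 'val': [7, 2, 7, 660], 'extra': [40, 17, 40]}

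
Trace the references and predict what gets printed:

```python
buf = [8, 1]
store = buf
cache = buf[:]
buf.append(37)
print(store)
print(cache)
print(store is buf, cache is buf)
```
[8, 1, 37]
[8, 1]
True False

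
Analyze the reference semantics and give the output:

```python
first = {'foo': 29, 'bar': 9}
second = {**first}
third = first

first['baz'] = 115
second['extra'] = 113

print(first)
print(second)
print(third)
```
{'foo': 29, 'bar': 9, 'baz': 115}
{'foo': 29, 'bar': 9, 'extra': 113}
{'foo': 29, 'bar': 9, 'baz': 115}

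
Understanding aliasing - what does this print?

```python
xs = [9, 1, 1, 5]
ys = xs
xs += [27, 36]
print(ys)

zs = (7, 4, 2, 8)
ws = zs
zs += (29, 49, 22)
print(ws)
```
[9, 1, 1, 5, 27, 36]
(7, 4, 2, 8)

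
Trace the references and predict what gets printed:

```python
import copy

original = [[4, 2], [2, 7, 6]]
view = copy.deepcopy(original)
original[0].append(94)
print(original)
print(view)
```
[[4, 2, 94], [2, 7, 6]]
[[4, 2], [2, 7, 6]]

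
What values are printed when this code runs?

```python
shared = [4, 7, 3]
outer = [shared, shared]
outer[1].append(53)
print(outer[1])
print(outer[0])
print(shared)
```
[4, 7, 3, 53]
[4, 7, 3, 53]
[4, 7, 3, 53]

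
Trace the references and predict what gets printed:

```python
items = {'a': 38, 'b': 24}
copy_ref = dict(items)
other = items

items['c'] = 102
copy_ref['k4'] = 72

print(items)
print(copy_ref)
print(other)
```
{'a': 38, 'b': 24, 'c': 102}
{'a': 38, 'b': 24, 'k4': 72}
{'a': 38, 'b': 24, 'c': 102}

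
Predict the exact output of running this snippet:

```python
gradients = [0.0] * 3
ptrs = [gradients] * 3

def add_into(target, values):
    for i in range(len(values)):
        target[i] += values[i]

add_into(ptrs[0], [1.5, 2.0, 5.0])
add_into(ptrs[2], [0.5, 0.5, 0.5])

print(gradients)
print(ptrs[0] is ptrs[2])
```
[2.0, 2.5, 5.5]
True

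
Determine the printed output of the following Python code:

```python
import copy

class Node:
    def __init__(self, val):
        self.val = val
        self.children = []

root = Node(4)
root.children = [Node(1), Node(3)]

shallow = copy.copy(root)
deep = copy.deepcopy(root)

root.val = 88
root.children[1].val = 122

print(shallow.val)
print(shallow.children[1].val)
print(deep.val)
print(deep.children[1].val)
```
4
122
4
3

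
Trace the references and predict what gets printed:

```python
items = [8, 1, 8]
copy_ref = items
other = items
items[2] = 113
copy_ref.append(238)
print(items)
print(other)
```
[8, 1, 113, 238]
[8, 1, 113, 238]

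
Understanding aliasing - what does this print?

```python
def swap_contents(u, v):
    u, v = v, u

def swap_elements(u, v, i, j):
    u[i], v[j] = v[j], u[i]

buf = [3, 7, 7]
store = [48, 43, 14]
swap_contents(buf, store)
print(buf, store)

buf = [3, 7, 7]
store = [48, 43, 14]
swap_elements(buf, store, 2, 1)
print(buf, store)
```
[3, 7, 7] [48, 43, 14]
[3, 7, 43] [48, 7, 14]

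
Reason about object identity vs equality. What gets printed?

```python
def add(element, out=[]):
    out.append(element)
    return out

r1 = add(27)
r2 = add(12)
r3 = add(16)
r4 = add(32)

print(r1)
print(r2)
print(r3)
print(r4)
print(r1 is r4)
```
[27, 12, 16, 32]
[27, 12, 16, 32]
[27, 12, 16, 32]
[27, 12, 16, 32]
True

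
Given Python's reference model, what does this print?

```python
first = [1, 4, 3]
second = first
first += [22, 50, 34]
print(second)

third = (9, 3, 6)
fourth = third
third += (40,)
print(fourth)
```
[1, 4, 3, 22, 50, 34]
(9, 3, 6)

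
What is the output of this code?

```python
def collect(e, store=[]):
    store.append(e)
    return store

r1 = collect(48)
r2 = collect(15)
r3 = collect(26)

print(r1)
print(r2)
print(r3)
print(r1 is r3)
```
[48, 15, 26]
[48, 15, 26]
[48, 15, 26]
True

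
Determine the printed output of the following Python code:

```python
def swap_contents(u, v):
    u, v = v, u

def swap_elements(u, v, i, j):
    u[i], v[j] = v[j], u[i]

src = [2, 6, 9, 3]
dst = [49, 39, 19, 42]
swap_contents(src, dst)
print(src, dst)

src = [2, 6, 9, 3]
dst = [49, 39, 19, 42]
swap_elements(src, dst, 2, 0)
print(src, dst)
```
[2, 6, 9, 3] [49, 39, 19, 42]
[2, 6, 49, 3] [9, 39, 19, 42]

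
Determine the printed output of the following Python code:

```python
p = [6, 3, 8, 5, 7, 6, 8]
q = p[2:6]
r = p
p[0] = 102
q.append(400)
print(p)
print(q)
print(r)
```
[102, 3, 8, 5, 7, 6, 8]
[8, 5, 7, 6, 400]
[102, 3, 8, 5, 7, 6, 8]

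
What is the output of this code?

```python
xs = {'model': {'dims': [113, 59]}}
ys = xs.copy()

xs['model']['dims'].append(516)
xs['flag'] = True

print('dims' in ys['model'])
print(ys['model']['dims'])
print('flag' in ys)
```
True
[113, 59, 516]
False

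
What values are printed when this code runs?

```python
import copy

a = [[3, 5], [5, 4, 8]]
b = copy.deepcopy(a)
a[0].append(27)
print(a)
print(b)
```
[[3, 5, 27], [5, 4, 8]]
[[3, 5], [5, 4, 8]]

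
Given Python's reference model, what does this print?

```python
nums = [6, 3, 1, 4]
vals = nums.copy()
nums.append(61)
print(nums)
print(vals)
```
[6, 3, 1, 4, 61]
[6, 3, 1, 4]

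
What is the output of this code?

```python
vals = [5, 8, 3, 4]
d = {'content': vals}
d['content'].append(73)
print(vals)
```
[5, 8, 3, 4, 73]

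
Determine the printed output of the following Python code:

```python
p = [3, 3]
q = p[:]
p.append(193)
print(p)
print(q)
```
[3, 3, 193]
[3, 3]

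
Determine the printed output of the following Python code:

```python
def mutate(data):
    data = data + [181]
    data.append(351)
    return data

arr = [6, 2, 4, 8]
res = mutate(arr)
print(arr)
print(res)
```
[6, 2, 4, 8]
[6, 2, 4, 8, 181, 351]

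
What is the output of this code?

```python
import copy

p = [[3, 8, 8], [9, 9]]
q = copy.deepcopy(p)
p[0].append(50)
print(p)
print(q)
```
[[3, 8, 8, 50], [9, 9]]
[[3, 8, 8], [9, 9]]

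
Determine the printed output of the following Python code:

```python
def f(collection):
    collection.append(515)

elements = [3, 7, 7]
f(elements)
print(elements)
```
[3, 7, 7, 515]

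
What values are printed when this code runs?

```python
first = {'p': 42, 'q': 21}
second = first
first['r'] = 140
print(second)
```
{'p': 42, 'q': 21, 'r': 140}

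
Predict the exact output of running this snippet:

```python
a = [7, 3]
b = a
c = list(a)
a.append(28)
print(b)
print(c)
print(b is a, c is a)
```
[7, 3, 28]
[7, 3]
True False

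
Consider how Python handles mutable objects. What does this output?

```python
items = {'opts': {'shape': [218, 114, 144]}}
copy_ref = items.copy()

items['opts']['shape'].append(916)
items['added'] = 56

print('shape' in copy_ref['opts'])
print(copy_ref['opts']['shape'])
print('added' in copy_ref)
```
True
[218, 114, 144, 916]
False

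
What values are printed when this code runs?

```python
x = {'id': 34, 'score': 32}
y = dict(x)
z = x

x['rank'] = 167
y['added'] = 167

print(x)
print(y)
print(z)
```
{'id': 34, 'score': 32, 'rank': 167}
{'id': 34, 'score': 32, 'added': 167}
{'id': 34, 'score': 32, 'rank': 167}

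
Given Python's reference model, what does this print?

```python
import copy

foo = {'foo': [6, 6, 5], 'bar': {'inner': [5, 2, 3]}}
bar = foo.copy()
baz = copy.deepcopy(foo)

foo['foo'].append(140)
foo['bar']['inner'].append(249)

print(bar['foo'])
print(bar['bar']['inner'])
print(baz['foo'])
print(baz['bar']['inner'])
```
[6, 6, 5, 140]
[5, 2, 3, 249]
[6, 6, 5]
[5, 2, 3]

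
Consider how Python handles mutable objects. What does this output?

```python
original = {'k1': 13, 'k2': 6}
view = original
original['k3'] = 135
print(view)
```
{'k1': 13, 'k2': 6, 'k3': 135}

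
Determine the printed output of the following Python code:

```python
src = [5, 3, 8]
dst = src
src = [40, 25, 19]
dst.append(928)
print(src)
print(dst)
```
[40, 25, 19]
[5, 3, 8, 928]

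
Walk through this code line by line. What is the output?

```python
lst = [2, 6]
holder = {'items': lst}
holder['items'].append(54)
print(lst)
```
[2, 6, 54]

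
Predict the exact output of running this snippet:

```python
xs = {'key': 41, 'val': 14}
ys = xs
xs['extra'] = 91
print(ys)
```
{'key': 41, 'val': 14, 'extra': 91}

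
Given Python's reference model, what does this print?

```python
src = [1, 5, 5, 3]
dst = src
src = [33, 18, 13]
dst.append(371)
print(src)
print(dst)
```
[33, 18, 13]
[1, 5, 5, 3, 371]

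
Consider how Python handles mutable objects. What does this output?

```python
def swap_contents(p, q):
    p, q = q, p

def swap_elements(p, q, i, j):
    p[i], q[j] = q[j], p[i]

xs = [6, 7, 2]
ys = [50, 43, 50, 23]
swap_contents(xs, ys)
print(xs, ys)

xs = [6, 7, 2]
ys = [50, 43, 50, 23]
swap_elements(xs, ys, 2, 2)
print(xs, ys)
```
[6, 7, 2] [50, 43, 50, 23]
[6, 7, 50] [50, 43, 2, 23]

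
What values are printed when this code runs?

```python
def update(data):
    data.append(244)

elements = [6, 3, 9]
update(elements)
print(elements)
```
[6, 3, 9, 244]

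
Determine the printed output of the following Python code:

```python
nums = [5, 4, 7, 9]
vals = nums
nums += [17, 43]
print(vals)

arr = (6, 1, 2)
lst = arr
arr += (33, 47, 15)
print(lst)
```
[5, 4, 7, 9, 17, 43]
(6, 1, 2)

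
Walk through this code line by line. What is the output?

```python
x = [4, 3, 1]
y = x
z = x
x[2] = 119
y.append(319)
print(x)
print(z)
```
[4, 3, 119, 319]
[4, 3, 119, 319]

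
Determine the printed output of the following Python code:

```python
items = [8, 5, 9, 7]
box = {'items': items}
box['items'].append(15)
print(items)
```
[8, 5, 9, 7, 15]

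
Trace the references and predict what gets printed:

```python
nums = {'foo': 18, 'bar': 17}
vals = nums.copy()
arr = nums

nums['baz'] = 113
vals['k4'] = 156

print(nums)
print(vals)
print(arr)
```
{'foo': 18, 'bar': 17, 'baz': 113}
{'foo': 18, 'bar': 17, 'k4': 156}
{'foo': 18, 'bar': 17, 'baz': 113}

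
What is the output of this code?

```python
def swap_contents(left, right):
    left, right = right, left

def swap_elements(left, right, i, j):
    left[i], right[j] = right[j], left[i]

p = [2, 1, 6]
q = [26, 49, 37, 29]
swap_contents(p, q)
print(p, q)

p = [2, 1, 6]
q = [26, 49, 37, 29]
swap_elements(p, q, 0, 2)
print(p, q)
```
[2, 1, 6] [26, 49, 37, 29]
[37, 1, 6] [26, 49, 2, 29]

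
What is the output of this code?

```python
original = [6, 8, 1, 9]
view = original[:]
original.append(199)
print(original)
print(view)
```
[6, 8, 1, 9, 199]
[6, 8, 1, 9]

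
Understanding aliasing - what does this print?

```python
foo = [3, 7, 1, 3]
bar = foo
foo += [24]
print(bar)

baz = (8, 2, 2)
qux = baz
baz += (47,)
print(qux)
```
[3, 7, 1, 3, 24]
(8, 2, 2)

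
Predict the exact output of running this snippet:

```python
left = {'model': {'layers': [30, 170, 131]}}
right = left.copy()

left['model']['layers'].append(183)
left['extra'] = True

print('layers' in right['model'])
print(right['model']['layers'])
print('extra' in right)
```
True
[30, 170, 131, 183]
False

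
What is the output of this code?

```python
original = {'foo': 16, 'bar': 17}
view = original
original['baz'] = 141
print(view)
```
{'foo': 16, 'bar': 17, 'baz': 141}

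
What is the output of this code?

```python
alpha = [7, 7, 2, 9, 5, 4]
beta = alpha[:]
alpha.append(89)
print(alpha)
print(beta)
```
[7, 7, 2, 9, 5, 4, 89]
[7, 7, 2, 9, 5, 4]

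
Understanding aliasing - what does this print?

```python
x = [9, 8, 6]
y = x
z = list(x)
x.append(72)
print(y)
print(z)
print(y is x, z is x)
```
[9, 8, 6, 72]
[9, 8, 6]
True False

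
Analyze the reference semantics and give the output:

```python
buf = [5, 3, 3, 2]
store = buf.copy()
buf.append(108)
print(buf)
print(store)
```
[5, 3, 3, 2, 108]
[5, 3, 3, 2]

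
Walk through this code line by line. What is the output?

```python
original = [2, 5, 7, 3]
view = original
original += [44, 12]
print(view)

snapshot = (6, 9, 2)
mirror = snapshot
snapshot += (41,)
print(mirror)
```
[2, 5, 7, 3, 44, 12]
(6, 9, 2)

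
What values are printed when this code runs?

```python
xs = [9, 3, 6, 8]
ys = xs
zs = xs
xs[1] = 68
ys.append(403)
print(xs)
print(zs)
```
[9, 68, 6, 8, 403]
[9, 68, 6, 8, 403]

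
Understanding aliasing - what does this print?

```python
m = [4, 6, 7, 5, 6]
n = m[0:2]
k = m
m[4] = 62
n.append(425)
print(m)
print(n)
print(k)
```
[4, 6, 7, 5, 62]
[4, 6, 425]
[4, 6, 7, 5, 62]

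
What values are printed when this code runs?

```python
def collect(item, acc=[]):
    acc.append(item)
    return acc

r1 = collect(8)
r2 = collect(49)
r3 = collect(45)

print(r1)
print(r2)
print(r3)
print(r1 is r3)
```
[8, 49, 45]
[8, 49, 45]
[8, 49, 45]
True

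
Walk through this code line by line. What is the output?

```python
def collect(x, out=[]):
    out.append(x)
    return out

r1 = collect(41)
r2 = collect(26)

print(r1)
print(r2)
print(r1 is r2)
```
[41, 26]
[41, 26]
True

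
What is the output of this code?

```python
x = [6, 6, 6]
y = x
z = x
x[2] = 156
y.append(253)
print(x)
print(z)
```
[6, 6, 156, 253]
[6, 6, 156, 253]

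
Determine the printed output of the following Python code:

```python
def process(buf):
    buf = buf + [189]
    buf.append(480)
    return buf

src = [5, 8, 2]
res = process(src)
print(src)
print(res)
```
[5, 8, 2]
[5, 8, 2, 189, 480]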